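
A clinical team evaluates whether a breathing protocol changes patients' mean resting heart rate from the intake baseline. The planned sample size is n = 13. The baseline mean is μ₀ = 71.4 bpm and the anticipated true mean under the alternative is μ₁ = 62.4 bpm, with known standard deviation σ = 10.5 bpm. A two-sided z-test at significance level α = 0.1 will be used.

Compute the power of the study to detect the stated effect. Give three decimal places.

Power ≈ 0.926

Standardized effect: d = |μ₁ − μ₀| / σ = |62.4 − 71.4| / 10.5 = 0.8571
Noncentrality parameter: λ = d·√n = 0.8571 × √13 = 3.0905
Critical value for a two-sided test at α = 0.1: z_{α/2} = 1.645.
Power = Φ(λ − 1.645) + Φ(−λ − 1.645) = Φ(1.446) + Φ(-4.735) = 0.9259 + 0.0000 = 0.9259.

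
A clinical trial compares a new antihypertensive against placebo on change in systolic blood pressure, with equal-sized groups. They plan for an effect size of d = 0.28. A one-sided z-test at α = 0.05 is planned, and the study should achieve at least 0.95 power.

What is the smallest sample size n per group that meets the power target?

n = 277 per group

For power 0.95 need Φ(δ − z_{0.05}) = 0.95, so δ = z_{0.05} + z_{0.05} = 1.645 + 1.645 = 3.290.
δ = d·√(n/2) ⇒ n = 2(δ/d)² = 2 × (3.290 / 0.28)² = 276.08.
Round up to the next whole unit.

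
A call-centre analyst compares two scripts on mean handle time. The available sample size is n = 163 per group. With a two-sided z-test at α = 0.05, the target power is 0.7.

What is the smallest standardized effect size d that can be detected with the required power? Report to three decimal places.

Required noncentrality: δ = z_{0.025} + z_{0.30} = 1.960 + 0.524 = 2.484.
(The second rejection-region term Φ(−δ − z_{α/2}) is negligible and dropped.)
δ = d·√(n/2) ⇒ d = δ/√(n/2) = 2.484/√(163/2) = 0.2752.

d ≈ 0.275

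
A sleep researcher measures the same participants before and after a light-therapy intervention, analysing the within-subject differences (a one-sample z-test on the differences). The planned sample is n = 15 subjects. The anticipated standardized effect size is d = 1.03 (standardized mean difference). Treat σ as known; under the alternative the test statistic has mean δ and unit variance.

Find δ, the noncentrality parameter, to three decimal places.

δ ≈ 3.989

The noncentrality parameter scales effect size by the design's sample-size factor: δ = d·√n = 1.03 × √15 = 3.9892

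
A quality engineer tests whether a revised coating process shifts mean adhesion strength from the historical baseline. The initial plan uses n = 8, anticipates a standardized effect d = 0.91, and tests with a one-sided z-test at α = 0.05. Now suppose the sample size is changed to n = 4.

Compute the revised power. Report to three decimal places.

With n = 4: δ = d·√n = 0.91 × √4 = 1.8200. Critical value z_{0.05} = 1.645.
Revised power = P(Z > 1.645 − δ) = Φ(0.175) = 0.5695.

Power ≈ 0.570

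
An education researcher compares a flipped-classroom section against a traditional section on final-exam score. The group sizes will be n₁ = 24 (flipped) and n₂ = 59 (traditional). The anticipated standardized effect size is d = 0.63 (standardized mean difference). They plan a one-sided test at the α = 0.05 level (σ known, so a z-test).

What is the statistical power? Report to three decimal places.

Noncentrality parameter: δ = d / √(1/n₁ + 1/n₂) = 0.63 / √(1/24 + 1/59) = 2.6022
Critical value for a one-sided test at α = 0.05: z_α = 1.645.
Power = Φ(δ − 1.645) = Φ(0.957) = 0.8308.

Power ≈ 0.831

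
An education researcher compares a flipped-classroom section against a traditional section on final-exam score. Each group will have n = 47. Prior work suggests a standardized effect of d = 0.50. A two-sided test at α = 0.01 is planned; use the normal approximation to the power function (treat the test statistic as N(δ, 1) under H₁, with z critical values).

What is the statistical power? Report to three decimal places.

Power ≈ 0.440

Noncentrality parameter: δ = d·√(n/2) = 0.50 × √(47/2) = 2.4238
Two-sided α = 0.01 → critical value z_{0.005} = 2.576.
Power = Φ(δ − 2.576) + Φ(−δ − 2.576) = Φ(-0.152) + Φ(-5.000) = 0.4396 + 0.0000 = 0.4396.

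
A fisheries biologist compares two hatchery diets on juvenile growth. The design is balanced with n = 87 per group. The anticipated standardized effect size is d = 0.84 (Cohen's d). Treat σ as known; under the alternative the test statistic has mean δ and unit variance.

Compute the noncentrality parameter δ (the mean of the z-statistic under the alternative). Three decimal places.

The noncentrality parameter scales effect size by the design's sample-size factor: δ = d·√(n/2) = 0.84 × √(87/2) = 5.5402

δ ≈ 5.540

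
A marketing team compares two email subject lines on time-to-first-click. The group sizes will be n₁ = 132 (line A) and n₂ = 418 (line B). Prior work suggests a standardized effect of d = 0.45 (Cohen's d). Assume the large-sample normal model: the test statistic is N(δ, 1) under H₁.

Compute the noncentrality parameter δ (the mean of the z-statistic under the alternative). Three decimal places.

The noncentrality parameter scales effect size by the design's sample-size factor: δ = d / √(1/n₁ + 1/n₂) = 0.45 / √(1/132 + 1/418) = 4.5072

δ ≈ 4.507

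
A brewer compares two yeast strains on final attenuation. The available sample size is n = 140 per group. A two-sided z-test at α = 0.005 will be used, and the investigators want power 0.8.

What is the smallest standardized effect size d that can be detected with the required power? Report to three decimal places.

d ≈ 0.436

Need Φ(δ − 2.807) = 0.8, so δ = 2.807 + 0.842 = 3.649.
(Lower-tail contribution to power is negligible for δ > 0.)
δ = d·√(n/2) ⇒ d = δ/√(n/2) = 3.649/√(140/2) = 0.4361.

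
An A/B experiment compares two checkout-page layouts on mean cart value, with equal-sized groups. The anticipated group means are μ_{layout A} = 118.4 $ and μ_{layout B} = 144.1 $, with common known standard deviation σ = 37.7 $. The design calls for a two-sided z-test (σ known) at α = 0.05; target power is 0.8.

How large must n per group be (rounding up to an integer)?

n = 34 per group

Standardized effect: d = |μ_{layout A} − μ_{layout B}| / σ = |118.4 − 144.1| / 37.7 = 0.6817
Set Φ(δ − 1.960) = 0.8; then δ − 1.960 = Φ⁻¹(0.8) = 0.842, giving δ = 2.802.
(The Φ(−δ − z_{α/2}) term is vanishingly small for δ > 0 and is dropped in the standard sample-size formula.)
δ = d·√(n/2) ⇒ n = 2(δ/d)² = 2 × (2.802 / 0.6817)² = 33.78.
Rounding up, n = 34 per group.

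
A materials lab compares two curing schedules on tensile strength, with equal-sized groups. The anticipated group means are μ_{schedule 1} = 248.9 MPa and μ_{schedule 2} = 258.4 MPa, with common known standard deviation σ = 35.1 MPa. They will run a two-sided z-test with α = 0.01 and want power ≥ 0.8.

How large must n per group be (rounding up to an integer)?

Standardized effect: d = |μ_{schedule 1} − μ_{schedule 2}| / σ = |248.9 − 258.4| / 35.1 = 0.2707
Set Φ(δ − 2.576) = 0.8; then δ − 2.576 = Φ⁻¹(0.8) = 0.842, giving δ = 3.417.
(Ignoring the negligible lower-tail rejection probability gives the usual closed-form inversion.)
δ = d·√(n/2) ⇒ n = 2(δ/d)² = 2 × (3.417 / 0.2707)² = 318.86.
Round up to the next whole unit.

n = 319 per group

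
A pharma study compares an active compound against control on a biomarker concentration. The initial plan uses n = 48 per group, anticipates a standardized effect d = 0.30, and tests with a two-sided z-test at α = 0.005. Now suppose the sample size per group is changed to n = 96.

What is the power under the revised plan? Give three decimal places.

Power ≈ 0.233

With n = 96 per group: δ = d·√(n/2) = 0.30 × √(96/2) = 2.0785. Critical value z_{0.0025} = 2.807.
Revised power = Φ(δ − 2.807) + Φ(−δ − 2.807) = Φ(-0.729) + Φ(-4.885) = 0.2331 + 0.0000 = 0.2331.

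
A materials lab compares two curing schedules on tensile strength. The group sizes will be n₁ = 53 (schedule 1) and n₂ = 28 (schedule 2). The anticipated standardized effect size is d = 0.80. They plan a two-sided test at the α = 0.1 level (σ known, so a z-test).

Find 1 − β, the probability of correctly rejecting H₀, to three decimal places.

Power ≈ 0.962

Noncentrality parameter: δ = d / √(1/n₁ + 1/n₂) = 0.80 / √(1/53 + 1/28) = 3.4242
Two-sided α = 0.1 → critical value z_{0.05} = 1.645.
Power = Φ(δ − 1.645) + Φ(−δ − 1.645) = Φ(1.779) + Φ(-5.069) = 0.9624 + 0.0000 = 0.9624.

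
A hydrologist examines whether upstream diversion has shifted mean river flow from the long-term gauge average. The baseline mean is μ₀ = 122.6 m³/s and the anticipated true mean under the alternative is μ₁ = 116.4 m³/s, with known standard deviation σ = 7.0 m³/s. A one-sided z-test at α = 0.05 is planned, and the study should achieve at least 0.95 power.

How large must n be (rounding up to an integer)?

n = 14

Standardized effect: d = |μ₁ − μ₀| / σ = |116.4 − 122.6| / 7.0 = 0.8857
Set Φ(δ − 1.645) = 0.95; then δ − 1.645 = Φ⁻¹(0.95) = 1.645, giving δ = 3.290.
δ = d·√n ⇒ n = (δ/d)² = (3.290 / 0.8857)² = 13.80.
Round up to the next whole unit.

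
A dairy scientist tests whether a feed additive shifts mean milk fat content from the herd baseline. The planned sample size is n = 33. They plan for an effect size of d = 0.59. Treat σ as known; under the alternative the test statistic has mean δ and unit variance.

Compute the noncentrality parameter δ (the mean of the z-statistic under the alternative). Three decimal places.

The noncentrality parameter scales effect size by the design's sample-size factor: δ = d·√n = 0.59 × √33 = 3.3893

δ ≈ 3.389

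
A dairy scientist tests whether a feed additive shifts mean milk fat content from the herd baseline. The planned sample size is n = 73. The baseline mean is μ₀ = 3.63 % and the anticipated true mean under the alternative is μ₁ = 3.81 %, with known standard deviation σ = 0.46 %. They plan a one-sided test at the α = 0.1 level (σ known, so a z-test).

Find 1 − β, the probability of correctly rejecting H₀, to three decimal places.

Standardized effect: d = |μ₁ − μ₀| / σ = |3.81 − 3.63| / 0.46 = 0.3913
Noncentrality parameter: δ = d·√n = 0.3913 × √73 = 3.3433
One-sided α = 0.1 → critical value z_{0.1} = 1.282.
Power = Φ(δ − 1.282) = Φ(2.062) = 0.9804.

Power ≈ 0.980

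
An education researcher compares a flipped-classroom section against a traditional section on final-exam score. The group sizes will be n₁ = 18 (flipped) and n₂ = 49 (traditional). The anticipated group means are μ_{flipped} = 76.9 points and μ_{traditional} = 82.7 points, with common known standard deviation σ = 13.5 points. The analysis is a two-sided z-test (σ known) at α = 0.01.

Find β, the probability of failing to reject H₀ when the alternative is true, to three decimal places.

β ≈ 0.845

Standardized effect: d = |μ_{flipped} − μ_{traditional}| / σ = |76.9 − 82.7| / 13.5 = 0.4296
Noncentrality parameter: δ = d / √(1/n₁ + 1/n₂) = 0.4296 / √(1/18 + 1/49) = 1.5588
Two-sided α = 0.01 → critical value z_{0.005} = 2.576.
Power = Φ(δ − 2.576) + Φ(−δ − 2.576) = Φ(-1.017) + Φ(-4.135) = 0.1546 + 0.0000 = 0.1546.
Type II error: β = 1 − power = 1 − 0.1546 = 0.8454.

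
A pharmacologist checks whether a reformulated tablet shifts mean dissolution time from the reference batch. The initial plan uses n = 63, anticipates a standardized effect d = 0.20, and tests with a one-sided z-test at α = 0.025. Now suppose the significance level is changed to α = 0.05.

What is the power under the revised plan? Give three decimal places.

Power ≈ 0.477

δ = d·√n = 0.20 × √63 = 1.5875 (unchanged). New critical value: z_{0.05} = 1.645.
Revised power = Φ(δ − 1.645) = Φ(-0.057) = 0.4771.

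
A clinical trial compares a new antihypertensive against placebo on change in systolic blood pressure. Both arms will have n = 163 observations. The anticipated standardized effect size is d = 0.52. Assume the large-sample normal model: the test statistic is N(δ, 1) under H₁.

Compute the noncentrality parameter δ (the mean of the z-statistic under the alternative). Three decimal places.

δ ≈ 4.694

δ = d·√(n/2) = 0.52 × √(163/2) = 4.6944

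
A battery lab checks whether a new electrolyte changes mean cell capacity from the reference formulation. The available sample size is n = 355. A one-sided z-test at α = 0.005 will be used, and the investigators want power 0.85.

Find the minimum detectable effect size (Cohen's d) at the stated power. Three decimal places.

Required noncentrality: δ = z_{0.005} + z_{0.15} = 2.576 + 1.036 = 3.612.
δ = d·√n ⇒ d = δ/√n = 3.612/√355 = 0.1917.

d ≈ 0.192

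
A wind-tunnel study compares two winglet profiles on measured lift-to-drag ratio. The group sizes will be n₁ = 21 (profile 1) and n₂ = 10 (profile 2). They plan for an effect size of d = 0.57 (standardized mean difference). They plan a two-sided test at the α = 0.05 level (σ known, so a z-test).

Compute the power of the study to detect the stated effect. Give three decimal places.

Power ≈ 0.317

Noncentrality parameter: δ = d / √(1/n₁ + 1/n₂) = 0.57 / √(1/21 + 1/10) = 1.4836
Critical value for a two-sided test at α = 0.05: z_{α/2} = 1.960.
Power = Φ(δ − 1.960) + Φ(−δ − 1.960) = Φ(-0.476) + Φ(-3.444) = 0.3169 + 0.0003 = 0.3172.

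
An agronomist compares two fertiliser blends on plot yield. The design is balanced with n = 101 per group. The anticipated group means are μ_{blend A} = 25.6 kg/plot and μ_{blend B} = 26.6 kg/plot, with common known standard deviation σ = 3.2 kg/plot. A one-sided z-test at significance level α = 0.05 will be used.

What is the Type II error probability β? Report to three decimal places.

Standardized effect: d = |μ_{blend A} − μ_{blend B}| / σ = |25.6 − 26.6| / 3.2 = 0.3125
Noncentrality parameter: δ = d·√(n/2) = 0.3125 × √(101/2) = 2.2207
Critical value for a one-sided test at α = 0.05: z_α = 1.645.
Power = P(Z > 1.645 − δ) = Φ(0.576) = 0.7177.
Type II error: β = 1 − power = 1 − 0.7177 = 0.2823.

β ≈ 0.282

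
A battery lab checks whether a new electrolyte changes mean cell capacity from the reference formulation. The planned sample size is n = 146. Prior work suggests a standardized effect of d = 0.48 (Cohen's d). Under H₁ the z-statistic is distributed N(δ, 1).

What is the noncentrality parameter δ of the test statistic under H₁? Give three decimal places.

δ ≈ 5.800

The noncentrality parameter scales effect size by the design's sample-size factor: δ = d·√n = 0.48 × √146 = 5.7999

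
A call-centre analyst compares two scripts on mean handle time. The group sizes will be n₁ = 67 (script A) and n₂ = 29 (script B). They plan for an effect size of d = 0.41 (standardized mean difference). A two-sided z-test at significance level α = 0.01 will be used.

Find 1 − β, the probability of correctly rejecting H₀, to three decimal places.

Power ≈ 0.232

Noncentrality parameter: δ = d / √(1/n₁ + 1/n₂) = 0.41 / √(1/67 + 1/29) = 1.8445
Critical value for a two-sided test at α = 0.01: z_{α/2} = 2.576.
Power = Φ(δ − 2.576) + Φ(−δ − 2.576) = Φ(-0.731) + Φ(-4.420) = 0.2323 + 0.0000 = 0.2323.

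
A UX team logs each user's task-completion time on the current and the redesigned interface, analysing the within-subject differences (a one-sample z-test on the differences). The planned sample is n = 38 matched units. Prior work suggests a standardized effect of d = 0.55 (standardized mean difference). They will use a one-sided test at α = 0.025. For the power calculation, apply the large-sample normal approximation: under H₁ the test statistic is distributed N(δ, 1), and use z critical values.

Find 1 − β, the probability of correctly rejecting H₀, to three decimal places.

Noncentrality parameter: δ = d·√n = 0.55 × √38 = 3.3904
Critical value for a one-sided test at α = 0.025: z_α = 1.960.
Power = Φ(δ − 1.960) = Φ(1.430) = 0.9237.

Power ≈ 0.924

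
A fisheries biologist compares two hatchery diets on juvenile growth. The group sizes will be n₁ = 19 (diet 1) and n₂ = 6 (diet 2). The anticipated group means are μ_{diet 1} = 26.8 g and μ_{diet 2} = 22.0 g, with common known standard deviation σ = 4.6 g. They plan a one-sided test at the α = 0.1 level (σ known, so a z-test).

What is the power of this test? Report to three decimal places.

Standardized effect: d = |μ_{diet 1} − μ_{diet 2}| / σ = |26.8 − 22.0| / 4.6 = 1.0435
Noncentrality parameter: λ = d / √(1/n₁ + 1/n₂) = 1.0435 / √(1/19 + 1/6) = 2.2283
Critical value for a one-sided test at α = 0.1: z_α = 1.282.
Power = Φ(λ − 1.282) = Φ(0.947) = 0.8281.

Power ≈ 0.828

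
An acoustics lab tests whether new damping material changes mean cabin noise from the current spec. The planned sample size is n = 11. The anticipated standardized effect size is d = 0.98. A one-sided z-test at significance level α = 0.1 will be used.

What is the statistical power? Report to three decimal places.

Noncentrality parameter: δ = d·√n = 0.98 × √11 = 3.2503
Critical value for a one-sided test at α = 0.1: z_α = 1.282.
Power = Φ(δ − 1.282) = Φ(1.969) = 0.9755.

Power ≈ 0.976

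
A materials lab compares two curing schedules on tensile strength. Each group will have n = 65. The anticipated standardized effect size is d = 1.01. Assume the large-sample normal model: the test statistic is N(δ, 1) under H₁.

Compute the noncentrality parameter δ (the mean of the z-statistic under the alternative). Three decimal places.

δ = d·√(n/2) = 1.01 × √(65/2) = 5.7579

δ ≈ 5.758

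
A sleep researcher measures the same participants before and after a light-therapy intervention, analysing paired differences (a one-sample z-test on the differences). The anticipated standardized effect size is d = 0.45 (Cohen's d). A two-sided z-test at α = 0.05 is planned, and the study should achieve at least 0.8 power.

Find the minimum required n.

n = 39

For power 0.8 need Φ(δ − z_{0.025}) = 0.8, so δ = z_{0.025} + z_{0.20} = 1.960 + 0.842 = 2.802.
(The Φ(−δ − z_{α/2}) term is vanishingly small for δ > 0 and is dropped in the standard sample-size formula.)
δ = d·√n ⇒ n = (δ/d)² = (2.802 / 0.45)² = 38.76.
Rounding up, n = 39.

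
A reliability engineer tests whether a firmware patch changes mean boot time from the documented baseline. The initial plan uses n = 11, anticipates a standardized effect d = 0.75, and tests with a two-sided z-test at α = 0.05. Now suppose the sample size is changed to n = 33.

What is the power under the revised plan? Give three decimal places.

Power ≈ 0.991

With n = 33: δ = d·√n = 0.75 × √33 = 4.3084. Critical value z_{0.025} = 1.960.
Revised power = Φ(δ − 1.960) + Φ(−δ − 1.960) = Φ(2.348) + Φ(-6.268) = 0.9906 + 0.0000 = 0.9906.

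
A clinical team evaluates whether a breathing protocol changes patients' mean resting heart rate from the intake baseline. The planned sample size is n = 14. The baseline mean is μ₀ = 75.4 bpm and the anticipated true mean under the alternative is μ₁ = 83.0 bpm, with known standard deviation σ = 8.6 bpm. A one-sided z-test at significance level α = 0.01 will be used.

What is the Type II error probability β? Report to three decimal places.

Standardized effect: d = |μ₁ − μ₀| / σ = |83.0 − 75.4| / 8.6 = 0.8837
Noncentrality parameter: δ = d·√n = 0.8837 × √14 = 3.3066
One-sided α = 0.01 → critical value z_{0.01} = 2.326.
Power = Φ(δ − 2.326) = Φ(0.980) = 0.8365.
Type II error: β = 1 − power = 1 − 0.8365 = 0.1635.

β ≈ 0.163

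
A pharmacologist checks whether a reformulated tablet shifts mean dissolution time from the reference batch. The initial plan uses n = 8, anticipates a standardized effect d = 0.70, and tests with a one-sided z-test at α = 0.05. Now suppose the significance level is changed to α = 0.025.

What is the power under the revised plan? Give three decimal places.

Power ≈ 0.508

δ = d·√n = 0.70 × √8 = 1.9799 (unchanged). New critical value: z_{0.025} = 1.960.
Revised power = Φ(δ − 1.960) = Φ(0.020) = 0.5080.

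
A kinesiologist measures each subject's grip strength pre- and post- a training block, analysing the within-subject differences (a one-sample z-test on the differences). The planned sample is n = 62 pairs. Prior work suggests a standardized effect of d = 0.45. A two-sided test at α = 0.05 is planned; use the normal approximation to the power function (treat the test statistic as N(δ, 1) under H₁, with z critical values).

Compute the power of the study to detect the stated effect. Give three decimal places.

Noncentrality parameter: δ = d·√n = 0.45 × √62 = 3.5433
Two-sided α = 0.05 → critical value z_{0.025} = 1.960.
Power = Φ(δ − 1.960) + Φ(−δ − 1.960) = Φ(1.583) + Φ(-5.503) = 0.9433 + 0.0000 = 0.9433.

Power ≈ 0.943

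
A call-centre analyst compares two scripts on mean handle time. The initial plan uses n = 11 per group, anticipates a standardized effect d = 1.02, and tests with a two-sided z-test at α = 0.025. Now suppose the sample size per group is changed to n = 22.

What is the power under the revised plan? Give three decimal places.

With n = 22 per group: δ = d·√(n/2) = 1.02 × √(22/2) = 3.3830. Critical value z_{0.0125} = 2.241.
Revised power = Φ(δ − 2.241) + Φ(−δ − 2.241) = Φ(1.142) + Φ(-5.624) = 0.8732 + 0.0000 = 0.8732.

Power ≈ 0.873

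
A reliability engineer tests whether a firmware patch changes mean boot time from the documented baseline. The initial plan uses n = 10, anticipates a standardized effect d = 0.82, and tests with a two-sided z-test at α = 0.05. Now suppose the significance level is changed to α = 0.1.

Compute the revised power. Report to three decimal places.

Power ≈ 0.829

δ = d·√n = 0.82 × √10 = 2.5931 (unchanged). New critical value: z_{0.05} = 1.645.
Revised power = Φ(δ − 1.645) + Φ(−δ − 1.645) = Φ(0.948) + Φ(-4.238) = 0.8285 + 0.0000 = 0.8285.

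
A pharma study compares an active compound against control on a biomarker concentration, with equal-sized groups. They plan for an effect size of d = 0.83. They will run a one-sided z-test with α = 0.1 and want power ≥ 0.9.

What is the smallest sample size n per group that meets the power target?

n = 20 per group

Set Φ(δ − 1.282) = 0.9; then δ − 1.282 = Φ⁻¹(0.9) = 1.282, giving δ = 2.563.
δ = d·√(n/2) ⇒ n = 2(δ/d)² = 2 × (2.563 / 0.83)² = 19.07.
Rounding up, n = 20 per group.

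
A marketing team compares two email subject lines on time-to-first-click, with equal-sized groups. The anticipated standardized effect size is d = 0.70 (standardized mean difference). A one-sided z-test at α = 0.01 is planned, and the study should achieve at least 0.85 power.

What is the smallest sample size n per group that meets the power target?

n = 47 per group

For power 0.85 need Φ(δ − z_{0.01}) = 0.85, so δ = z_{0.01} + z_{0.15} = 2.326 + 1.036 = 3.363.
δ = d·√(n/2) ⇒ n = 2(δ/d)² = 2 × (3.363 / 0.70)² = 46.16.
Round up to the next whole unit.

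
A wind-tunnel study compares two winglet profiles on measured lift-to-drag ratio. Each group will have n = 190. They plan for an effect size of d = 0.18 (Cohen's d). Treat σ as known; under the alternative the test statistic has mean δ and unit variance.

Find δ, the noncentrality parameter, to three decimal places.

δ ≈ 1.754

δ = d·√(n/2) = 0.18 × √(190/2) = 1.7544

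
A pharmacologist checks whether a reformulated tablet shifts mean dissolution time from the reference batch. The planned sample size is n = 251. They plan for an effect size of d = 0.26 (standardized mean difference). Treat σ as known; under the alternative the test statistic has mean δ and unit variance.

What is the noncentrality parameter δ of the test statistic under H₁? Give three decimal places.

δ ≈ 4.119

The noncentrality parameter scales effect size by the design's sample-size factor: δ = d·√n = 0.26 × √251 = 4.1192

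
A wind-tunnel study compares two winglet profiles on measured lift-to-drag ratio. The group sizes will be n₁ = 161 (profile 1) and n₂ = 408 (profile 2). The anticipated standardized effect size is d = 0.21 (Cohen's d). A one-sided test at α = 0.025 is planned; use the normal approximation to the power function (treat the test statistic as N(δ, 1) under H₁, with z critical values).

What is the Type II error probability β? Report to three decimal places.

Noncentrality parameter: δ = d / √(1/n₁ + 1/n₂) = 0.21 / √(1/161 + 1/408) = 2.2563
One-sided α = 0.025 → critical value z_{0.025} = 1.960.
Power = Φ(δ − 1.960) = Φ(0.296) = 0.6165.
Type II error: β = 1 − power = 1 − 0.6165 = 0.3835.

β ≈ 0.383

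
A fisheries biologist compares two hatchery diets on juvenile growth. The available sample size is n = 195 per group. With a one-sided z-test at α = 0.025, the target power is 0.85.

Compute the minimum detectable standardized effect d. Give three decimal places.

Need Φ(δ − 1.960) = 0.85, so δ = 1.960 + 1.036 = 2.996.
δ = d·√(n/2) ⇒ d = δ/√(n/2) = 2.996/√(195/2) = 0.3035.

d ≈ 0.303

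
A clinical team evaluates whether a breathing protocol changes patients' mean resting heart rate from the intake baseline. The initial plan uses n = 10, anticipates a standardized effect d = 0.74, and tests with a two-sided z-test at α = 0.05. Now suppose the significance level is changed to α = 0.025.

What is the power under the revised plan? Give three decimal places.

δ = d·√n = 0.74 × √10 = 2.3401 (unchanged). New critical value: z_{0.0125} = 2.241.
Revised power = Φ(δ − 2.241) + Φ(−δ − 2.241) = Φ(0.099) + Φ(-4.581) = 0.5393 + 0.0000 = 0.5393.

Power ≈ 0.539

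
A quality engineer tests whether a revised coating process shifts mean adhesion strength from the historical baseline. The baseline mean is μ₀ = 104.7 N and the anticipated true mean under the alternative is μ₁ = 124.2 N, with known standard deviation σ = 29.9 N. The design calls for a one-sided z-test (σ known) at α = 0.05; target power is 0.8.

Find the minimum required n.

Standardized effect: d = |μ₁ − μ₀| / σ = |124.2 − 104.7| / 29.9 = 0.6522
Set Φ(δ − 1.645) = 0.8; then δ − 1.645 = Φ⁻¹(0.8) = 0.842, giving δ = 2.486.
δ = d·√n ⇒ n = (δ/d)² = (2.486 / 0.6522)² = 14.54.
Round up to the next whole unit.

n = 15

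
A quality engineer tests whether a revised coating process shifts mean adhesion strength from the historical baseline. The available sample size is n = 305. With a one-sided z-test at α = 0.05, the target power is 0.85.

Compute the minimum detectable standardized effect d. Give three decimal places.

Need Φ(δ − 1.645) = 0.85, so δ = 1.645 + 1.036 = 2.681.
δ = d·√n ⇒ d = δ/√n = 2.681/√305 = 0.1535.

d ≈ 0.154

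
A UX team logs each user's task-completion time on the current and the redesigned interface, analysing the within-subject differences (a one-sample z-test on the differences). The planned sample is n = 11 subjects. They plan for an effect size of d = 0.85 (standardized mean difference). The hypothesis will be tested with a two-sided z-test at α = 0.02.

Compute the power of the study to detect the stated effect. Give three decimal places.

Noncentrality parameter: δ = d·√n = 0.85 × √11 = 2.8191
Two-sided α = 0.02 → critical value z_{0.01} = 2.326.
Power = Φ(δ − 2.326) + Φ(−δ − 2.326) = Φ(0.493) + Φ(-5.145) = 0.6889 + 0.0000 = 0.6889.

Power ≈ 0.689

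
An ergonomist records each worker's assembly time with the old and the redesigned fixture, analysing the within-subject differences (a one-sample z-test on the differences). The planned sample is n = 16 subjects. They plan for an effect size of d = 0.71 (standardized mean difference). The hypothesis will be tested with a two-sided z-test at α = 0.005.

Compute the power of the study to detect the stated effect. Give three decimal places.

Power ≈ 0.513

Noncentrality parameter: δ = d·√n = 0.71 × √16 = 2.8400
Critical value for a two-sided test at α = 0.005: z_{α/2} = 2.807.
Power = Φ(δ − 2.807) + Φ(−δ − 2.807) = Φ(0.033) + Φ(-5.647) = 0.5131 + 0.0000 = 0.5131.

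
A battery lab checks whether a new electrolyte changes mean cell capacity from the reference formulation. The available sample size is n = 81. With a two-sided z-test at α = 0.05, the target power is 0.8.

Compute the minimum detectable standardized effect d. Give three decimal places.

Need Φ(δ − 1.960) = 0.8, so δ = 1.960 + 0.842 = 2.802.
(The second rejection-region term Φ(−δ − z_{α/2}) is negligible and dropped.)
δ = d·√n ⇒ d = δ/√n = 2.802/√81 = 0.3113.

d ≈ 0.311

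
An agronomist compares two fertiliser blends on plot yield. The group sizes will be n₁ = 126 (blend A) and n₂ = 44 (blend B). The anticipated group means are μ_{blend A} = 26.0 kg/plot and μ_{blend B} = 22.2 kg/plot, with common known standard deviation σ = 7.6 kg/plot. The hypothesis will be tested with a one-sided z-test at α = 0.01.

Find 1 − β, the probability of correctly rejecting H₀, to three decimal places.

Power ≈ 0.702

Standardized effect: d = |μ_{blend A} − μ_{blend B}| / σ = |26.0 − 22.2| / 7.6 = 0.5000
Noncentrality parameter: δ = d / √(1/n₁ + 1/n₂) = 0.5000 / √(1/126 + 1/44) = 2.8553
One-sided α = 0.01 → critical value z_{0.01} = 2.326.
Power = Φ(δ − 2.326) = Φ(0.529) = 0.7016.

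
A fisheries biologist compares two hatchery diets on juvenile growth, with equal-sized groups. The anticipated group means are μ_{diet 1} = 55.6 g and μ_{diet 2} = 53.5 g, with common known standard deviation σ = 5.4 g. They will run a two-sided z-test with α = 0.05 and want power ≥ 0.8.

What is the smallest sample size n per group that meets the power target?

n = 104 per group

Standardized effect: d = |μ_{diet 1} − μ_{diet 2}| / σ = |55.6 − 53.5| / 5.4 = 0.3889
For power 0.8 need Φ(δ − z_{0.025}) = 0.8, so δ = z_{0.025} + z_{0.20} = 1.960 + 0.842 = 2.802.
(For δ > 0 the lower-tail rejection region contributes negligibly to power, so the one-term inversion is standard.)
δ = d·√(n/2) ⇒ n = 2(δ/d)² = 2 × (2.802 / 0.3889)² = 103.80.
Rounding up, n = 104 per group.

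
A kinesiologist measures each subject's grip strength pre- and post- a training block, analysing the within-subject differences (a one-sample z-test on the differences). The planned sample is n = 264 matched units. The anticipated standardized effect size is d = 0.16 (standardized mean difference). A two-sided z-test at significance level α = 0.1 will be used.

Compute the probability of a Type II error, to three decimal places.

β ≈ 0.170

Noncentrality parameter: δ = d·√n = 0.16 × √264 = 2.5997
Two-sided α = 0.1 → critical value z_{0.05} = 1.645.
Power = Φ(δ − 1.645) + Φ(−δ − 1.645) = Φ(0.955) + Φ(-4.245) = 0.8302 + 0.0000 = 0.8302.
Type II error: β = 1 − power = 1 − 0.8302 = 0.1698.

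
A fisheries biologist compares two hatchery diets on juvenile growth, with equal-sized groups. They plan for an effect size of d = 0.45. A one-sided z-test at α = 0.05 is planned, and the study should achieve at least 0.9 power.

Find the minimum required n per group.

Set Φ(δ − 1.645) = 0.9; then δ − 1.645 = Φ⁻¹(0.9) = 1.282, giving δ = 2.926.
δ = d·√(n/2) ⇒ n = 2(δ/d)² = 2 × (2.926 / 0.45)² = 84.58.
Round up to the next whole unit.

n = 85 per group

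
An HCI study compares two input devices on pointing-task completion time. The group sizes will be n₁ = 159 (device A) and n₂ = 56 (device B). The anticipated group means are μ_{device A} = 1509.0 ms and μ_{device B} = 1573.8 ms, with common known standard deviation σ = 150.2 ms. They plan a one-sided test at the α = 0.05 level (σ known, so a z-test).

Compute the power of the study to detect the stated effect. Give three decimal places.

Power ≈ 0.871

Standardized effect: d = |μ_{device A} − μ_{device B}| / σ = |1509.0 − 1573.8| / 150.2 = 0.4314
Noncentrality parameter: δ = d / √(1/n₁ + 1/n₂) = 0.4314 / √(1/159 + 1/56) = 2.7764
Critical value for a one-sided test at α = 0.05: z_α = 1.645.
Power = P(Z > 1.645 − δ) = Φ(1.132) = 0.8711.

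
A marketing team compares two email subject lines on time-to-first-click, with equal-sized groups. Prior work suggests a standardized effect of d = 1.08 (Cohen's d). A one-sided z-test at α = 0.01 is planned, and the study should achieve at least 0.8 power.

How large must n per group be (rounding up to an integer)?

For power 0.8 need Φ(δ − z_{0.01}) = 0.8, so δ = z_{0.01} + z_{0.20} = 2.326 + 0.842 = 3.168.
δ = d·√(n/2) ⇒ n = 2(δ/d)² = 2 × (3.168 / 1.08)² = 17.21.
Round up to the next whole unit.

n = 18 per group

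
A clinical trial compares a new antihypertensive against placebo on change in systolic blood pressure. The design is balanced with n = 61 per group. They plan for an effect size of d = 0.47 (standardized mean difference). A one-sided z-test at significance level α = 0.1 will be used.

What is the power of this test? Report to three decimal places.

Power ≈ 0.906

Noncentrality parameter: δ = d·√(n/2) = 0.47 × √(61/2) = 2.5957
One-sided α = 0.1 → critical value z_{0.1} = 1.282.
Power = Φ(δ − 1.282) = Φ(1.314) = 0.9056.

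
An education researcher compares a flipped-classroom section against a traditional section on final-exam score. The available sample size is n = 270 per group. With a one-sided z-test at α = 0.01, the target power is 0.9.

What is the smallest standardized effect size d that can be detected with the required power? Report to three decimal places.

d ≈ 0.311

Required noncentrality: δ = z_{0.01} + z_{0.10} = 2.326 + 1.282 = 3.608.
δ = d·√(n/2) ⇒ d = δ/√(n/2) = 3.608/√(270/2) = 0.3105.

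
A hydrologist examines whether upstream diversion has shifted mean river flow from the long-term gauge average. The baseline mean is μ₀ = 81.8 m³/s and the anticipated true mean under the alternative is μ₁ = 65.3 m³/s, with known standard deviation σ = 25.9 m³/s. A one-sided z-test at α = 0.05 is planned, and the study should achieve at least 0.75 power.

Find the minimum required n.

Standardized effect: d = |μ₁ − μ₀| / σ = |65.3 − 81.8| / 25.9 = 0.6371
For power 0.75 need Φ(δ − z_{0.05}) = 0.75, so δ = z_{0.05} + z_{0.25} = 1.645 + 0.674 = 2.319.
δ = d·√n ⇒ n = (δ/d)² = (2.319 / 0.6371)² = 13.25.
Round up to the next whole unit.

n = 14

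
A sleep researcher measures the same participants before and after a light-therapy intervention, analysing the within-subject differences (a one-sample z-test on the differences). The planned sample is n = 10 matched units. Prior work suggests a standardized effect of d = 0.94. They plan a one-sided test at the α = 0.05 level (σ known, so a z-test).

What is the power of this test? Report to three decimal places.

Noncentrality parameter: δ = d·√n = 0.94 × √10 = 2.9725
Critical value for a one-sided test at α = 0.05: z_α = 1.645.
Power = P(Z > 1.645 − δ) = Φ(1.328) = 0.9079.

Power ≈ 0.908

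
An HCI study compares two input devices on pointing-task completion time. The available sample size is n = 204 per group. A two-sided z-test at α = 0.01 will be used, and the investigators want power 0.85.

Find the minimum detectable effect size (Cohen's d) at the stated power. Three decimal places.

Required noncentrality: δ = z_{0.005} + z_{0.15} = 2.576 + 1.036 = 3.612.
(The second rejection-region term Φ(−δ − z_{α/2}) is negligible and dropped.)
δ = d·√(n/2) ⇒ d = δ/√(n/2) = 3.612/√(204/2) = 0.3577.

d ≈ 0.358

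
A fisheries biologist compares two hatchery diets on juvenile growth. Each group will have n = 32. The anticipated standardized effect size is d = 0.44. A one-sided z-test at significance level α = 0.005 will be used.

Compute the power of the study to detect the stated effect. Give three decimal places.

Power ≈ 0.207

Noncentrality parameter: λ = d·√(n/2) = 0.44 × √(32/2) = 1.7600
One-sided α = 0.005 → critical value z_{0.005} = 2.576.
Power = P(Z > 2.576 − λ) = Φ(-0.816) = 0.2073.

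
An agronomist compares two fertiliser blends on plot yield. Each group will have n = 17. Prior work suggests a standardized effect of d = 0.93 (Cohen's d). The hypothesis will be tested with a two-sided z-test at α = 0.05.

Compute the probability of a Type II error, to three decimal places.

Noncentrality parameter: δ = d·√(n/2) = 0.93 × √(17/2) = 2.7114
Two-sided α = 0.05 → critical value z_{0.025} = 1.960.
Power = Φ(δ − 1.960) + Φ(−δ − 1.960) = Φ(0.751) + Φ(-4.671) = 0.7738 + 0.0000 = 0.7738.
Type II error: β = 1 − power = 1 − 0.7738 = 0.2262.

β ≈ 0.226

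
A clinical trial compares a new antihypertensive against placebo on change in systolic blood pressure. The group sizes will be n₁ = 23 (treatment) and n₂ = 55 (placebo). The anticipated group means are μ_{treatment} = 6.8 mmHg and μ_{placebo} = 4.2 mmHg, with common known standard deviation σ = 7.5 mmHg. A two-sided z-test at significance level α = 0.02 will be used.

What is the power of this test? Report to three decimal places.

Power ≈ 0.176

Standardized effect: d = |μ_{treatment} − μ_{placebo}| / σ = |6.8 − 4.2| / 7.5 = 0.3467
Noncentrality parameter: δ = d / √(1/n₁ + 1/n₂) = 0.3467 / √(1/23 + 1/55) = 1.3961
Two-sided α = 0.02 → critical value z_{0.01} = 2.326.
Power = Φ(δ − 2.326) + Φ(−δ − 2.326) = Φ(-0.930) + Φ(-3.722) = 0.1761 + 0.0001 = 0.1762.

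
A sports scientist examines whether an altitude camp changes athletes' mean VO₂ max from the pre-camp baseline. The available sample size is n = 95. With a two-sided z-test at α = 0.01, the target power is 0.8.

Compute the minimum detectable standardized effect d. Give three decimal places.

d ≈ 0.351

Required noncentrality: δ = z_{0.005} + z_{0.20} = 2.576 + 0.842 = 3.417.
(The second rejection-region term Φ(−δ − z_{α/2}) is negligible and dropped.)
δ = d·√n ⇒ d = δ/√n = 3.417/√95 = 0.3506.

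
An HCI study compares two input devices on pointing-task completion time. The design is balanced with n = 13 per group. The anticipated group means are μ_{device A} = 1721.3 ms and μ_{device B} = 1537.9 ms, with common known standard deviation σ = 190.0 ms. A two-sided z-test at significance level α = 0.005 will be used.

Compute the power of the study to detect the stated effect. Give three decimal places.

Standardized effect: d = |μ_{device A} − μ_{device B}| / σ = |1721.3 − 1537.9| / 190.0 = 0.9653
Noncentrality parameter: δ = d·√(n/2) = 0.9653 × √(13/2) = 2.4609
Critical value for a two-sided test at α = 0.005: z_{α/2} = 2.807.
Power = Φ(δ − 2.807) + Φ(−δ − 2.807) = Φ(-0.346) + Φ(-5.268) = 0.3646 + 0.0000 = 0.3646.

Power ≈ 0.365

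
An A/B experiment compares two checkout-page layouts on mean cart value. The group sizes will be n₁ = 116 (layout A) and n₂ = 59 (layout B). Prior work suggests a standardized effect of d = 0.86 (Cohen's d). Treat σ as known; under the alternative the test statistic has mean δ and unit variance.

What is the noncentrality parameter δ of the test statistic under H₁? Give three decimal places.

The noncentrality parameter scales effect size by the design's sample-size factor: δ = d / √(1/n₁ + 1/n₂) = 0.86 / √(1/116 + 1/59) = 5.3782

δ ≈ 5.378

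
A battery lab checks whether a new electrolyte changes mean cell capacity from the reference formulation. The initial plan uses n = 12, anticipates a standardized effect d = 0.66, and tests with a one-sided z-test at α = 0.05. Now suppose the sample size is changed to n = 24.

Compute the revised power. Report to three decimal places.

With n = 24: δ = d·√n = 0.66 × √24 = 3.2333. Critical value z_{0.05} = 1.645.
Revised power = Φ(δ − 1.645) = Φ(1.588) = 0.9439.

Power ≈ 0.944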